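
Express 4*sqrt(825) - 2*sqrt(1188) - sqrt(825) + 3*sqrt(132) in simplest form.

4*sqrt(825) = 20*sqrt(33); 2*sqrt(1188) = 12*sqrt(33); sqrt(825) = 5*sqrt(33); 3*sqrt(132) = 6*sqrt(33)
Combine: (20 - 12 - 5 + 6)·sqrt(33) = 9*sqrt(33)

9*sqrt(33)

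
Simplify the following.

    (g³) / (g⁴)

1/g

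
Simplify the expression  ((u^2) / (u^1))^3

u^3

Inside the bracket: u^1
Raise to the power 3: u^3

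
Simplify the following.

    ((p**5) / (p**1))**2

p**8

Inside the bracket: p**4
Raise to the power 2: p**8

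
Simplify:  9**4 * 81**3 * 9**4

9**4 = 3**8; 81**3 = 3**12; 9**4 = 3**8
Combine exponents: 3**28

3**28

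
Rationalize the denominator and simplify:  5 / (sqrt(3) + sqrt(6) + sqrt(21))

Group as (sqrt(6) + sqrt(21)) + sqrt(3); multiply by (sqrt(6) + sqrt(21)) - sqrt(3), then rationalise the remaining surd.

(-15*sqrt(6) - 20*sqrt(3) + 5*sqrt(42) + 10*sqrt(21))/12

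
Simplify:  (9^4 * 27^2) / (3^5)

3^9

9^4 = 3^8; 27^2 = 3^6; 3^5 = 3^5
Combine exponents: 3^9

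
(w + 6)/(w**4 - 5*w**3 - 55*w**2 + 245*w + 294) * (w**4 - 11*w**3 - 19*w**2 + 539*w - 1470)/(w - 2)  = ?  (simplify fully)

(w**2 + w - 30)/(w**2 - w - 2)

Factor: w**4 - 5*w**3 - 55*w**2 + 245*w + 294 = (w + 1)*(w + 7)*(w - 7)*(w - 6);  w**4 - 11*w**3 - 19*w**2 + 539*w - 1470 = (w - 5)*(w + 7)*(w - 7)*(w - 6)
Cancel the common factors (w + 7), (w - 7), (w - 6).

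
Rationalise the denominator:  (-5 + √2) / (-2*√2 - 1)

Multiply numerator and denominator by -1 + 2*√2.
Denominator becomes -7; numerator becomes -11*√2 + 9.

(-9 + 11*√2)/7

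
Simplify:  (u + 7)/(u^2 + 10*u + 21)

Factor: u^2 + 10*u + 21 = (u + 7)*(u + 3)
Cancel the common factor (u + 7).

1/(u + 3)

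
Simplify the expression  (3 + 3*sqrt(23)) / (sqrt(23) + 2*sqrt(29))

(-23 - sqrt(23) + 2*sqrt(29) + 2*sqrt(667))/31

Multiply numerator and denominator by -2*sqrt(29) + sqrt(23).
Denominator becomes -93; numerator becomes -6*sqrt(667) - 6*sqrt(29) + 3*sqrt(23) + 69.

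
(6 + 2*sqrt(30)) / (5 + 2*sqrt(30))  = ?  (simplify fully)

Multiply numerator and denominator by -2*sqrt(30) + 5.
Denominator becomes -95; numerator becomes -90 - 2*sqrt(30).

(2*sqrt(30) + 90)/95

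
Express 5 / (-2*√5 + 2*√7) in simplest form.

(5*√5 + 5*√7)/4

Multiply numerator and denominator by 2*√5 + 2*√7.
Denominator becomes 8; numerator becomes 10*√5 + 10*√7.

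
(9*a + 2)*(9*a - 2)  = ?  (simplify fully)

Difference of squares with P = 9*a, Q = 2.

81*a^2 - 4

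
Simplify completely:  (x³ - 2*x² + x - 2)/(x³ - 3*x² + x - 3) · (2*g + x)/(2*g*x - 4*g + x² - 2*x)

1/(x - 3)

Factor: x³ - 2*x² + x - 2 = (x² + 1)·(x - 2);  x³ - 3*x² + x - 3 = (x² + 1)·(x - 3);  2*g*x - 4*g + x² - 2*x = (2*g + x)·(x - 2)
Cancel the common factors (x² + 1), (x - 2), (2*g + x).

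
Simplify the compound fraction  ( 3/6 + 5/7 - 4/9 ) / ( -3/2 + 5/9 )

Numerator: 3/6 + 5/7 - 4/9 = 97/126
Denominator: -3/2 + 5/9 = -17/18
Divide: (97/126) · (-18/17) = -97/119

-97/119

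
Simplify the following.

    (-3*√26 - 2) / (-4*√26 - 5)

Multiply numerator and denominator by -5 + 4*√26.
Denominator becomes -391; numerator becomes -302 + 7*√26.

(-7*√26 + 302)/391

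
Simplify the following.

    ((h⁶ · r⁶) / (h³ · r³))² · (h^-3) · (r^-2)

Inside the bracket: h³ · r³
Raise to the power 2: h⁶ · r⁶
Multiply by (h^-3) · (r^-2): add exponents.

h³*r⁴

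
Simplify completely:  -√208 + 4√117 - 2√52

√208 = 4*√13; 4√117 = 12*√13; 2√52 = 4*√13
Combine: (-4 + 12 - 4)·√13 = 4*√13

4*√13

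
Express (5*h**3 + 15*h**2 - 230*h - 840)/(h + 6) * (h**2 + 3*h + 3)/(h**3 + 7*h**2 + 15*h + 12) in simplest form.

5*h - 35

Factor: 5*h**3 + 15*h**2 - 230*h - 840 = 5*(h - 7)*(h + 6)*(h + 4);  h**3 + 7*h**2 + 15*h + 12 = (h + 4)*(h**2 + 3*h + 3)
Cancel the common factors (h**2 + 3*h + 3), (h + 4), (h + 6).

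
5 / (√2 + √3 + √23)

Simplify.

Group as (√2 + √23) + √3; multiply by (√2 + √23) - √3, then rationalise the remaining surd.

(-11*√3 - 12*√2 + √138 + 9*√23)/30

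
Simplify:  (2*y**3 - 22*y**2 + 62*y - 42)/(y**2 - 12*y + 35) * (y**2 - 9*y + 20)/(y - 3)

2*y**2 - 10*y + 8

Factor: 2*y**3 - 22*y**2 + 62*y - 42 = 2*(y - 7)*(y - 1)*(y - 3);  y**2 - 12*y + 35 = (y - 7)*(y - 5);  y**2 - 9*y + 20 = (y - 4)*(y - 5)
Cancel the common factors (y - 5), (y - 7), (y - 3).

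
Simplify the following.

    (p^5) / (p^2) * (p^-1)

p^2

Quotient: p^3
Multiply by (p^-1): add exponents.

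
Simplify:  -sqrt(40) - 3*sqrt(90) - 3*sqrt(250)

sqrt(40) = 2*sqrt(10); 3*sqrt(90) = 9*sqrt(10); 3*sqrt(250) = 15*sqrt(10)
Combine: (-2 - 9 - 15)·sqrt(10) = -26*sqrt(10)

-26*sqrt(10)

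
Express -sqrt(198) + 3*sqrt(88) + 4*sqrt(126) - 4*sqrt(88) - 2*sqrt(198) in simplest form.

sqrt(198) = 3*sqrt(22); 3*sqrt(88) = 6*sqrt(22); 4*sqrt(126) = 12*sqrt(14); 4*sqrt(88) = 8*sqrt(22); 2*sqrt(198) = 6*sqrt(22)

-11*sqrt(22) + 12*sqrt(14)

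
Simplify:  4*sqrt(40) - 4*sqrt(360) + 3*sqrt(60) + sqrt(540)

-16*sqrt(10) + 12*sqrt(15)

4*sqrt(40) = 8*sqrt(10); 4*sqrt(360) = 24*sqrt(10); 3*sqrt(60) = 6*sqrt(15); sqrt(540) = 6*sqrt(15)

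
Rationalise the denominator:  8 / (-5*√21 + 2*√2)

Multiply numerator and denominator by 2*√2 + 5*√21.
Denominator becomes -517; numerator becomes 16*√2 + 40*√21.

(-40*√21 - 16*√2)/517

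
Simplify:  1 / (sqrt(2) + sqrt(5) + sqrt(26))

(-23*sqrt(5) - 29*sqrt(2) + 4*sqrt(65) + 19*sqrt(26))/321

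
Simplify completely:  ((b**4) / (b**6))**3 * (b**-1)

b**(-7)

Inside the bracket: (b**-2)
Raise to the power 3: (b**-6)
Multiply by (b**-1): add exponents.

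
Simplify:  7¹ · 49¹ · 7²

7¹ = 7^1; 49¹ = 7^2; 7² = 7^2
Combine exponents: 7^5

7^5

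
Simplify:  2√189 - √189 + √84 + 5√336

25*√21

2√189 = 6*√21; √189 = 3*√21; √84 = 2*√21; 5√336 = 20*√21
Combine: (6 - 3 + 2 + 20)·√21 = 25*√21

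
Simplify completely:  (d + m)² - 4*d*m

Expand the square and combine the 4*d*m term.

(d - m)²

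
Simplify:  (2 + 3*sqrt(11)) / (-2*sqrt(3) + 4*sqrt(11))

Multiply numerator and denominator by 2*sqrt(3) + 4*sqrt(11).
Denominator becomes 164; numerator becomes 4*sqrt(3) + 8*sqrt(11) + 6*sqrt(33) + 132.

(2*sqrt(3) + 4*sqrt(11) + 3*sqrt(33) + 66)/82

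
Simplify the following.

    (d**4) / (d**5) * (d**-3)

Quotient: (d**-1)
Multiply by (d**-3): add exponents.

d**(-4)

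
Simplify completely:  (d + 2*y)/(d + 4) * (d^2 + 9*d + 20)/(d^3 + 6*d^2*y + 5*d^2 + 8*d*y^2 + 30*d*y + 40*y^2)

1/(d + 4*y)

Factor: d^2 + 9*d + 20 = (d + 5)*(d + 4);  d^3 + 6*d^2*y + 5*d^2 + 8*d*y^2 + 30*d*y + 40*y^2 = (d + 2*y)*(d + 5)*(d + 4*y)
Cancel the common factors (d + 4), (d + 2*y), (d + 5).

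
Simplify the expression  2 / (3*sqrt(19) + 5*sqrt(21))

(-3*sqrt(19) + 5*sqrt(21))/177

Multiply numerator and denominator by -3*sqrt(19) + 5*sqrt(21).
Denominator becomes 354; numerator becomes -6*sqrt(19) + 10*sqrt(21).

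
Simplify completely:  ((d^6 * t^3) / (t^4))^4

d^24/t^4

Inside the bracket: d^6 * (t^-1)
Raise to the power 4: d^24 * (t^-4)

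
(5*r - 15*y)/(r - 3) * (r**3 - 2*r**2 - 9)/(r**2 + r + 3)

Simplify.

Factor: 5*r - 15*y = 5*(r - 3*y);  r**3 - 2*r**2 - 9 = (r - 3)*(r**2 + r + 3)
Cancel the common factors (r**2 + r + 3), (r - 3).

5*r - 15*y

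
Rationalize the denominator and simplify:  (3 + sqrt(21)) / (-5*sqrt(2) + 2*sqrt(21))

Multiply numerator and denominator by 5*sqrt(2) + 2*sqrt(21).
Denominator becomes 34; numerator becomes 15*sqrt(2) + 6*sqrt(21) + 5*sqrt(42) + 42.

(15*sqrt(2) + 6*sqrt(21) + 5*sqrt(42) + 42)/34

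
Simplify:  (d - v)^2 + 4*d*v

(d + v)^2

Expanding gives d^2 + 2*d*v + v^2, a perfect square.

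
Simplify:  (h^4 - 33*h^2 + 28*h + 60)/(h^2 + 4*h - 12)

Factor: h^4 - 33*h^2 + 28*h + 60 = (h + 6)*(h - 5)*(h + 1)*(h - 2);  h^2 + 4*h - 12 = (h + 6)*(h - 2)
Cancel the common factors (h + 6), (h - 2).

h^2 - 4*h - 5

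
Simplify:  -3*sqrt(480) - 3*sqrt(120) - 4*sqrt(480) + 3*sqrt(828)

-34*sqrt(30) + 18*sqrt(23)

3*sqrt(480) = 12*sqrt(30); 3*sqrt(120) = 6*sqrt(30); 4*sqrt(480) = 16*sqrt(30); 3*sqrt(828) = 18*sqrt(23)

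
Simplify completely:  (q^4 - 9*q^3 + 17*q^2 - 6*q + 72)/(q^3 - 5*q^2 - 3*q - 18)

q - 4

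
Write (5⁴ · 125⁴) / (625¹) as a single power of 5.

5⁴ = 5^4; 125⁴ = 5^12; 625¹ = 5^4
Combine exponents: 5^12

5^12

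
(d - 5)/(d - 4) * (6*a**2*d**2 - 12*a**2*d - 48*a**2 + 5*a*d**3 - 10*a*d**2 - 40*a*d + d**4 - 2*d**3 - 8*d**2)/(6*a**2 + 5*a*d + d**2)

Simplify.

d**2 - 3*d - 10

Factor: 6*a**2*d**2 - 12*a**2*d - 48*a**2 + 5*a*d**3 - 10*a*d**2 - 40*a*d + d**4 - 2*d**3 - 8*d**2 = (3*a + d)*(d - 4)*(2*a + d)*(d + 2);  6*a**2 + 5*a*d + d**2 = (2*a + d)*(3*a + d)
Cancel the common factors (d - 4), (2*a + d), (3*a + d).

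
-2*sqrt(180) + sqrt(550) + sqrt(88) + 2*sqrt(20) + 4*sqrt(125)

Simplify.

2*sqrt(180) = 12*sqrt(5); sqrt(550) = 5*sqrt(22); sqrt(88) = 2*sqrt(22); 2*sqrt(20) = 4*sqrt(5); 4*sqrt(125) = 20*sqrt(5)

12*sqrt(5) + 7*sqrt(22)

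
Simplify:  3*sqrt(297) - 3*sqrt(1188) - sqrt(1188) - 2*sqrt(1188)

-27*sqrt(33)

3*sqrt(297) = 9*sqrt(33); 3*sqrt(1188) = 18*sqrt(33); sqrt(1188) = 6*sqrt(33); 2*sqrt(1188) = 12*sqrt(33)
Combine: (9 - 18 - 6 - 12)·sqrt(33) = -27*sqrt(33)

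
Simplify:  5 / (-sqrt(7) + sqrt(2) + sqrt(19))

Group as (sqrt(2) + sqrt(19)) - sqrt(7); multiply by (sqrt(2) + sqrt(19)) + sqrt(7), then rationalise the remaining surd.

(-60*sqrt(2) - 5*sqrt(266) + 35*sqrt(7) + 25*sqrt(19))/22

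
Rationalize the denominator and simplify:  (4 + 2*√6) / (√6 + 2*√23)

(-6 - 2*√6 + 4*√23 + 2*√138)/43

Multiply numerator and denominator by -2*√23 + √6.
Denominator becomes -86; numerator becomes -4*√138 - 8*√23 + 4*√6 + 12.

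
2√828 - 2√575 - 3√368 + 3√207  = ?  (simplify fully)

-√23

2√828 = 12*√23; 2√575 = 10*√23; 3√368 = 12*√23; 3√207 = 9*√23
Combine: (12 - 10 - 12 + 9)·√23 = -√23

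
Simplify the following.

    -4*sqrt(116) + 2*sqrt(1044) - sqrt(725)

4*sqrt(116) = 8*sqrt(29); 2*sqrt(1044) = 12*sqrt(29); sqrt(725) = 5*sqrt(29)
Combine: (-8 + 12 - 5)·sqrt(29) = -sqrt(29)

-sqrt(29)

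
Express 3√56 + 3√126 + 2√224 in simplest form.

3√56 = 6*√14; 3√126 = 9*√14; 2√224 = 8*√14
Combine: (6 + 9 + 8)·√14 = 23*√14

23*√14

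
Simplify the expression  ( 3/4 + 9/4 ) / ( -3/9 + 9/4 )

36/23

Numerator: 3/4 + 9/4 = 3
Denominator: -3/9 + 9/4 = 23/12
Divide: (3) · (12/23) = 36/23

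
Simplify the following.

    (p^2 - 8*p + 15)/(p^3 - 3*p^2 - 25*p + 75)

1/(p + 5)

Factor: p^2 - 8*p + 15 = (p - 3)*(p - 5);  p^3 - 3*p^2 - 25*p + 75 = (p - 3)*(p + 5)*(p - 5)
Cancel the common factors (p - 5), (p - 3).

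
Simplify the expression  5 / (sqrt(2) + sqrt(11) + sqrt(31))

(-55*sqrt(11) - 100*sqrt(2) + 5*sqrt(682) + 45*sqrt(31))/118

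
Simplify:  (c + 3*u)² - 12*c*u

(c - 3*u)²

Expand the square and combine the 12*c*u term.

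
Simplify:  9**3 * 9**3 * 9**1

9**3 = 3**6; 9**3 = 3**6; 9**1 = 3**2
Combine exponents: 3**14

3**14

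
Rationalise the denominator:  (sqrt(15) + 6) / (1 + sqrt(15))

Multiply numerator and denominator by -sqrt(15) + 1.
Denominator becomes -14; numerator becomes -5*sqrt(15) - 9.

(9 + 5*sqrt(15))/14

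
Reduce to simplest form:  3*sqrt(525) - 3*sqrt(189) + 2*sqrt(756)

3*sqrt(525) = 15*sqrt(21); 3*sqrt(189) = 9*sqrt(21); 2*sqrt(756) = 12*sqrt(21)
Combine: (15 - 9 + 12)·sqrt(21) = 18*sqrt(21)

18*sqrt(21)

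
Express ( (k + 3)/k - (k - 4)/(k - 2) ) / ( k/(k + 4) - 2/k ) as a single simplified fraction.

(5*k² + 14*k - 24)/(k³ - 4*k² - 4*k + 16)

Numerator: (k + 3)/k - (k - 4)/(k - 2) = (5*k - 6)/(k² - 2*k)
Denominator: k/(k + 4) - 2/k = (k² - 2*k - 8)/(k² + 4*k)
Divide: ((5*k - 6)/(k² - 2*k)) · ((k² + 4*k)/(k² - 2*k - 8)) = (5*k² + 14*k - 24)/(k³ - 4*k² - 4*k + 16)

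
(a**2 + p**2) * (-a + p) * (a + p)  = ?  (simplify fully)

Pair the conjugate factors: (p+a)(p-a) = -a**2 + p**2, then repeat with the next factor.

-a**4 + p**4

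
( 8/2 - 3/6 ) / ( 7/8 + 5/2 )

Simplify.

28/27

Numerator: 8/2 - 3/6 = 7/2
Denominator: 7/8 + 5/2 = 27/8
Divide: (7/2) · (8/27) = 28/27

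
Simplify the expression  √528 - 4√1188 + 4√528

-4*√33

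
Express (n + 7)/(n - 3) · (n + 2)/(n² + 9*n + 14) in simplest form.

Factor: n² + 9*n + 14 = (n + 7)·(n + 2)
Cancel the common factors (n + 7), (n + 2).

1/(n - 3)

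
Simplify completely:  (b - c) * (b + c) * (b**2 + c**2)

Pair the conjugate factors: (b+c)(b-c) = b**2 - c**2, then repeat with the next factor.

b**4 - c**4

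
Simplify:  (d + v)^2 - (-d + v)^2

4*d*v

Only the odd-power cross terms survive.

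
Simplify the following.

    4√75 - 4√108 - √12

4√75 = 20*√3; 4√108 = 24*√3; √12 = 2*√3
Combine: (20 - 24 - 2)·√3 = -6*√3

-6*√3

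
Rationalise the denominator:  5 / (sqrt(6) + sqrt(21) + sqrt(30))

(-4*sqrt(105) - sqrt(30) + 5*sqrt(21) + 15*sqrt(6))/33

Group as (sqrt(6) + sqrt(30)) + sqrt(21); multiply by (sqrt(6) + sqrt(30)) - sqrt(21), then rationalise the remaining surd.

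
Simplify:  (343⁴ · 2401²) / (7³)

343⁴ = 7^12; 2401² = 7^8; 7³ = 7^3
Combine exponents: 7^17

7^17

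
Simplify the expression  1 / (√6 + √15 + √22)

(-12*√55 - √22 + 13*√15 + 31*√6)/359

Group as (√15 + √22) + √6; multiply by (√15 + √22) - √6, then rationalise the remaining surd.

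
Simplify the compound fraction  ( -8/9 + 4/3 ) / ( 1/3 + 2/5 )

Numerator: -8/9 + 4/3 = 4/9
Denominator: 1/3 + 2/5 = 11/15
Divide: (4/9) · (15/11) = 20/33

20/33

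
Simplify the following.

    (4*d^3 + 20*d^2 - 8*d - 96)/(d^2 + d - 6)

4*d + 16

Factor: 4*d^3 + 20*d^2 - 8*d - 96 = 4*(d - 2)*(d + 4)*(d + 3);  d^2 + d - 6 = (d + 3)*(d - 2)
Cancel the common factors (d - 2), (d + 3).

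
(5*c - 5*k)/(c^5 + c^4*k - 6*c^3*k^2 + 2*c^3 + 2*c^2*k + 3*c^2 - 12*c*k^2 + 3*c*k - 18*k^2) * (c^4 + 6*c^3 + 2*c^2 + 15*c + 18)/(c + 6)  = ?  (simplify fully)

Factor: 5*c - 5*k = 5*(c - k);  c^5 + c^4*k - 6*c^3*k^2 + 2*c^3 + 2*c^2*k + 3*c^2 - 12*c*k^2 + 3*c*k - 18*k^2 = (c + 3*k)*(c + 1)*(c^2 - c + 3)*(c - 2*k);  c^4 + 6*c^3 + 2*c^2 + 15*c + 18 = (c + 6)*(c + 1)*(c^2 - c + 3)
Cancel the common factors (c^2 - c + 3), (c + 6), (c + 1).

(5*c - 5*k)/(c^2 + c*k - 6*k^2)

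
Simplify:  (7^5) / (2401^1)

7^1

7^5 = 7^5; 2401^1 = 7^4
Combine exponents: 7^1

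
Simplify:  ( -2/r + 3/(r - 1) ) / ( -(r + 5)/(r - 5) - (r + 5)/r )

(-r² + 3*r + 10)/(2*r³ + 3*r² - 30*r + 25)

Numerator: -2/r + 3/(r - 1) = (r + 2)/(r² - r)
Denominator: -(r + 5)/(r - 5) - (r + 5)/r = (-2*r² - 5*r + 25)/(r² - 5*r)
Divide: ((r + 2)/(r² - r)) · ((r² - 5*r)/(-2*r² - 5*r + 25)) = (-r² + 3*r + 10)/(2*r³ + 3*r² - 30*r + 25)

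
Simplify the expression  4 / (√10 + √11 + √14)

(-16*√385 + 28*√14 + 52*√11 + 60*√10)/391

Group as (√10 + √14) + √11; multiply by (√10 + √14) - √11, then rationalise the remaining surd.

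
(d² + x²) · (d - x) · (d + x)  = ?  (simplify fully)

Telescope via difference of squares: (d+x)(d-x) = d² - x², then repeat with the next factor.

d⁴ - x⁴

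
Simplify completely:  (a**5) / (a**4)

a

Quotient: a**1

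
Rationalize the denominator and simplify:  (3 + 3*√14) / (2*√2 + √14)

(-4*√7 - 2*√2 + √14 + 14)/2

Multiply numerator and denominator by -2*√2 + √14.
Denominator becomes 6; numerator becomes -12*√7 - 6*√2 + 3*√14 + 42.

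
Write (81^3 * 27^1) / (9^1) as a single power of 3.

3^13

81^3 = 3^12; 27^1 = 3^3; 9^1 = 3^2
Combine exponents: 3^13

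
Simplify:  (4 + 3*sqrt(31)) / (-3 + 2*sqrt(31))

Multiply numerator and denominator by -2*sqrt(31) - 3.
Denominator becomes -115; numerator becomes -198 - 17*sqrt(31).

(17*sqrt(31) + 198)/115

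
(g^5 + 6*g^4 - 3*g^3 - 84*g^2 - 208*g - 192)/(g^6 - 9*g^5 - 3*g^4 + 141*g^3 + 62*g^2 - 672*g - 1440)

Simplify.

Factor: g^5 + 6*g^4 - 3*g^3 - 84*g^2 - 208*g - 192 = (g + 4)*(g^2 + 3*g + 4)*(g - 4)*(g + 3);  g^6 - 9*g^5 - 3*g^4 + 141*g^3 + 62*g^2 - 672*g - 1440 = (g^2 + 3*g + 4)*(g - 4)*(g - 5)*(g - 6)*(g + 3)
Cancel the common factors (g^2 + 3*g + 4), (g + 3), (g - 4).

(g + 4)/(g^2 - 11*g + 30)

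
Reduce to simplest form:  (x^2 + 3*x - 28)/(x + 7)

Factor: x^2 + 3*x - 28 = (x - 4)*(x + 7)
Cancel the common factor (x + 7).

x - 4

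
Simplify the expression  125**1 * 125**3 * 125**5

125**1 = 5**3; 125**3 = 5**9; 125**5 = 5**15
Combine exponents: 5**27

5**27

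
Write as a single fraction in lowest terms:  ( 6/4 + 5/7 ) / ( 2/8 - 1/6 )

Numerator: 6/4 + 5/7 = 31/14
Denominator: 2/8 - 1/6 = 1/12
Divide: (31/14) · (12) = 186/7

186/7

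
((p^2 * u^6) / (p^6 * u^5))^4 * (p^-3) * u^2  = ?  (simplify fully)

Inside the bracket: (p^-4) * u^1
Raise to the power 4: (p^-16) * u^4
Multiply by (p^-3) * u^2: add exponents.

u^6/p^19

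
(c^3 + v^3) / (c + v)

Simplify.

c^2 - c*v + v^2

c^3 + v^3 = (c + v)(c^2 - c*v + v^2).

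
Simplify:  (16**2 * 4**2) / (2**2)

2**10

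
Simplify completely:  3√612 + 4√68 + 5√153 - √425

36*√17

3√612 = 18*√17; 4√68 = 8*√17; 5√153 = 15*√17; √425 = 5*√17
Combine: (18 + 8 + 15 - 5)·√17 = 36*√17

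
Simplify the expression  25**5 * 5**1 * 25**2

5**15

25**5 = 5**10; 5**1 = 5**1; 25**2 = 5**4
Combine exponents: 5**15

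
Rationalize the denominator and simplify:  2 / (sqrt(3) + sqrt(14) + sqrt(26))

Group as (sqrt(3) + sqrt(26)) + sqrt(14); multiply by (sqrt(3) + sqrt(26)) - sqrt(14), then rationalise the remaining surd.

(-8*sqrt(273) - 18*sqrt(26) + 30*sqrt(14) + 74*sqrt(3))/87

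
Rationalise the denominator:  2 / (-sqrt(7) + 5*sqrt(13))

(sqrt(7) + 5*sqrt(13))/159

Multiply numerator and denominator by sqrt(7) + 5*sqrt(13).
Denominator becomes 318; numerator becomes 2*sqrt(7) + 10*sqrt(13).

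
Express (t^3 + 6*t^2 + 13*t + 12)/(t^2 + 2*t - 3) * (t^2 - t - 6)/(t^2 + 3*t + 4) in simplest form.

Factor: t^3 + 6*t^2 + 13*t + 12 = (t^2 + 3*t + 4)*(t + 3);  t^2 + 2*t - 3 = (t + 3)*(t - 1);  t^2 - t - 6 = (t + 2)*(t - 3)
Cancel the common factors (t^2 + 3*t + 4), (t + 3).

(t^2 - t - 6)/(t - 1)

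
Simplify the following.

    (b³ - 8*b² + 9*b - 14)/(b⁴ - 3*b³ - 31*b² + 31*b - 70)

1/(b + 5)

Factor: b³ - 8*b² + 9*b - 14 = (b - 7)·(b² - b + 2);  b⁴ - 3*b³ - 31*b² + 31*b - 70 = (b + 5)·(b² - b + 2)·(b - 7)
Cancel the common factors (b² - b + 2), (b - 7).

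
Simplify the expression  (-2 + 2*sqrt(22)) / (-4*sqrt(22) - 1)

(-178 + 10*sqrt(22))/351

Multiply numerator and denominator by -1 + 4*sqrt(22).
Denominator becomes -351; numerator becomes -10*sqrt(22) + 178.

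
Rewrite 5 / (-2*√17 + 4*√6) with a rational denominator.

(5*√17 + 10*√6)/14

Multiply numerator and denominator by 2*√17 + 4*√6.
Denominator becomes 28; numerator becomes 10*√17 + 20*√6.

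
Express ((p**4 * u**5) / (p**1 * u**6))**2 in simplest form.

p**6/u**2

Inside the bracket: p**3 * (u**-1)
Raise to the power 2: p**6 * (u**-2)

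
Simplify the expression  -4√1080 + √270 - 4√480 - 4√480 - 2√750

-63*√30

4√1080 = 24*√30; √270 = 3*√30; 4√480 = 16*√30; 4√480 = 16*√30; 2√750 = 10*√30
Combine: (-24 + 3 - 16 - 16 - 10)·√30 = -63*√30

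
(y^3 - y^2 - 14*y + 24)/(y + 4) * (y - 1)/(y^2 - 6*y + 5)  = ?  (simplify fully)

Factor: y^3 - y^2 - 14*y + 24 = (y - 2)*(y + 4)*(y - 3);  y^2 - 6*y + 5 = (y - 1)*(y - 5)
Cancel the common factors (y - 1), (y + 4).

(y^2 - 5*y + 6)/(y - 5)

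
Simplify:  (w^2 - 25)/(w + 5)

w - 5

Factor: w^2 - 25 = (w - 5)*(w + 5)
Cancel the common factor (w + 5).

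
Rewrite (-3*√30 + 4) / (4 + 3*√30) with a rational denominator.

Multiply numerator and denominator by -3*√30 + 4.
Denominator becomes -254; numerator becomes -24*√30 + 286.

-(-3*√30 + 4)²/254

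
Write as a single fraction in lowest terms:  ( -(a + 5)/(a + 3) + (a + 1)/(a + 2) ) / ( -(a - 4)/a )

(3*a**2 + 7*a)/(a**3 + a**2 - 14*a - 24)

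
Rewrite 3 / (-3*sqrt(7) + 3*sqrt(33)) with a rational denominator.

Multiply numerator and denominator by 3*sqrt(7) + 3*sqrt(33).
Denominator becomes 234; numerator becomes 9*sqrt(7) + 9*sqrt(33).

(sqrt(7) + sqrt(33))/26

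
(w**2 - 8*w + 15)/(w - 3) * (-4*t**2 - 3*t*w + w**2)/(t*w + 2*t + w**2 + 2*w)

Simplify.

(-4*t*w + 20*t + w**2 - 5*w)/(w + 2)

Factor: w**2 - 8*w + 15 = (w - 3)*(w - 5);  -4*t**2 - 3*t*w + w**2 = (t + w)*(-4*t + w);  t*w + 2*t + w**2 + 2*w = (w + 2)*(t + w)
Cancel the common factors (t + w), (w - 3).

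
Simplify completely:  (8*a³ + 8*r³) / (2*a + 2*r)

Apply the sum-of-cubes factorisation and cancel (2*a + 2*r).

4*a² - 4*a*r + 4*r²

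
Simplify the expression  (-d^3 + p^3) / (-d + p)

p^3 - d^3 = (-d + p)(d^2 + d*p + p^2).

d^2 + d*p + p^2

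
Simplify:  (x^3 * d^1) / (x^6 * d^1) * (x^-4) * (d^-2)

Quotient: (x^-3)
Multiply by (x^-4) * (d^-2): add exponents.

1/(d^2*x^7)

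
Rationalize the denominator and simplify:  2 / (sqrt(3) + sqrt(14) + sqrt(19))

(-sqrt(798) - sqrt(19) + 4*sqrt(14) + 15*sqrt(3))/41

Group as (sqrt(14) + sqrt(19)) + sqrt(3); multiply by (sqrt(14) + sqrt(19)) - sqrt(3), then rationalise the remaining surd.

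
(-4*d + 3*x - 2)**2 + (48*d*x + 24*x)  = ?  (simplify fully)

(4*d + 3*x + 2)**2

After expansion: 16*d**2 + 24*d*x + 16*d + 9*x**2 + 12*x + 4 — a perfect-square trinomial.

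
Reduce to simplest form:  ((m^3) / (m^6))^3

Inside the bracket: (m^-3)
Raise to the power 3: (m^-9)

m^(-9)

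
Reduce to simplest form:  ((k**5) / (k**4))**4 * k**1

k**5

Inside the bracket: k**1
Raise to the power 4: k**4
Multiply by k**1: add exponents.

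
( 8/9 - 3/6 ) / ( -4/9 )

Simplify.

-7/8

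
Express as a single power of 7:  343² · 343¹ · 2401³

7^21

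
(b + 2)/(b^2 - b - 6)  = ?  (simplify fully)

1/(b - 3)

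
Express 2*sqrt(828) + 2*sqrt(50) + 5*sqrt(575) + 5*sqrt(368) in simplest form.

10*sqrt(2) + 57*sqrt(23)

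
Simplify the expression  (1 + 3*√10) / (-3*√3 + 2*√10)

Multiply numerator and denominator by 3*√3 + 2*√10.
Denominator becomes 13; numerator becomes 3*√3 + 2*√10 + 9*√30 + 60.

(3*√3 + 2*√10 + 9*√30 + 60)/13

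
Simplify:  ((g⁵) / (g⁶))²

g^(-2)

Inside the bracket: (g^-1)
Raise to the power 2: (g^-2)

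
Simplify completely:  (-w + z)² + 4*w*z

After expansion: w² + 2*w*z + z² — a perfect-square trinomial.

(w + z)²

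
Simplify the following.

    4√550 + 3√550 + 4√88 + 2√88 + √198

50*√22

4√550 = 20*√22; 3√550 = 15*√22; 4√88 = 8*√22; 2√88 = 4*√22; √198 = 3*√22
Combine: (20 + 15 + 8 + 4 + 3)·√22 = 50*√22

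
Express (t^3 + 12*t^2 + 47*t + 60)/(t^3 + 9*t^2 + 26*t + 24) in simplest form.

Factor: t^3 + 12*t^2 + 47*t + 60 = (t + 3)*(t + 5)*(t + 4);  t^3 + 9*t^2 + 26*t + 24 = (t + 4)*(t + 2)*(t + 3)
Cancel the common factors (t + 4), (t + 3).

(t + 5)/(t + 2)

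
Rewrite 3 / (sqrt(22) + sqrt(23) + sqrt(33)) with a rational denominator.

Group as (sqrt(22) + sqrt(23)) + sqrt(33); multiply by (sqrt(22) + sqrt(23)) - sqrt(33), then rationalise the remaining surd.

(-33*sqrt(138) + 18*sqrt(33) + 48*sqrt(23) + 51*sqrt(22))/940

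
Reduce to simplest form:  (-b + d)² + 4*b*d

After expansion: b² + 2*b*d + d² — a perfect-square trinomial.

(b + d)²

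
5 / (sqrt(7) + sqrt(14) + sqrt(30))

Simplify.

(-140*sqrt(15) - 45*sqrt(30) + 115*sqrt(14) + 185*sqrt(7))/311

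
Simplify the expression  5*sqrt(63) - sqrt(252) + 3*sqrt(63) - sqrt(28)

16*sqrt(7)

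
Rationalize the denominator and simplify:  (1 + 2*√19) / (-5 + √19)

(-11*√19 - 43)/6

Multiply numerator and denominator by -5 - √19.
Denominator becomes 6; numerator becomes -11*√19 - 43.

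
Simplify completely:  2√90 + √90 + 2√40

13*√10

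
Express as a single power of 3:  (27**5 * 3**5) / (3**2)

27**5 = 3**15; 3**5 = 3**5; 3**2 = 3**2
Combine exponents: 3**18

3**18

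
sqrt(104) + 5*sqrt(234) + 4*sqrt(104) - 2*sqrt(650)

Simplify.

sqrt(104) = 2*sqrt(26); 5*sqrt(234) = 15*sqrt(26); 4*sqrt(104) = 8*sqrt(26); 2*sqrt(650) = 10*sqrt(26)
Combine: (2 + 15 + 8 - 10)·sqrt(26) = 15*sqrt(26)

15*sqrt(26)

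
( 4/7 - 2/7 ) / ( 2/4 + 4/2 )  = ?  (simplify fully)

4/35

Numerator: 4/7 - 2/7 = 2/7
Denominator: 2/4 + 4/2 = 5/2
Divide: (2/7) · (2/5) = 4/35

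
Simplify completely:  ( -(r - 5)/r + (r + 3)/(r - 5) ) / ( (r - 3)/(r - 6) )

Numerator: -(r - 5)/r + (r + 3)/(r - 5) = (13*r - 25)/(r² - 5*r)
Denominator: (r - 3)/(r - 6) = (r - 3)/(r - 6)
Divide: ((13*r - 25)/(r² - 5*r)) · ((r - 6)/(r - 3)) = (13*r² - 103*r + 150)/(r³ - 8*r² + 15*r)

(13*r² - 103*r + 150)/(r³ - 8*r² + 15*r)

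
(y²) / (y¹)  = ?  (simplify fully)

y

Quotient: y¹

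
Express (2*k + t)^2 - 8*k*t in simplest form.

Expand the square and combine the 8*k*t term.

(2*k - t)^2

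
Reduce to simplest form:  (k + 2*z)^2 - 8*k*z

(k - 2*z)^2

Expanding gives k^2 - 4*k*z + 4*z^2, a perfect square.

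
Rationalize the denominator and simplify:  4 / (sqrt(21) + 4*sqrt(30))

Multiply numerator and denominator by -sqrt(21) + 4*sqrt(30).
Denominator becomes 459; numerator becomes -4*sqrt(21) + 16*sqrt(30).

(-4*sqrt(21) + 16*sqrt(30))/459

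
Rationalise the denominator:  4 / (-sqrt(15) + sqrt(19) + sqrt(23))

Group as (sqrt(19) + sqrt(23)) - sqrt(15); multiply by (sqrt(19) + sqrt(23)) + sqrt(15), then rationalise the remaining surd.

(-108*sqrt(15) + 44*sqrt(23) + 76*sqrt(19) + 8*sqrt(6555))/1019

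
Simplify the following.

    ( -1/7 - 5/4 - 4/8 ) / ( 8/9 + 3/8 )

-954/637

Numerator: -1/7 - 5/4 - 4/8 = -53/28
Denominator: 8/9 + 3/8 = 91/72
Divide: (-53/28) · (72/91) = -954/637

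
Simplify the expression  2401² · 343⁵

7^23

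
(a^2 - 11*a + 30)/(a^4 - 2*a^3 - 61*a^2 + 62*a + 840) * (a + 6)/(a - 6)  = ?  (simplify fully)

1/(a^2 - 3*a - 28)

Factor: a^2 - 11*a + 30 = (a - 5)*(a - 6);  a^4 - 2*a^3 - 61*a^2 + 62*a + 840 = (a - 5)*(a + 6)*(a - 7)*(a + 4)
Cancel the common factors (a - 5), (a + 6), (a - 6).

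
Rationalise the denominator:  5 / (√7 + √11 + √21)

(-70*√33 - 15*√21 + 85*√11 + 125*√7)/299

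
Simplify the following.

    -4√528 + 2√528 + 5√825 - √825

12*√33

4√528 = 16*√33; 2√528 = 8*√33; 5√825 = 25*√33; √825 = 5*√33
Combine: (-16 + 8 + 25 - 5)·√33 = 12*√33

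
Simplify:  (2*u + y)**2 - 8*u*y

Expand the square and combine the 8*u*y term.

(2*u - y)**2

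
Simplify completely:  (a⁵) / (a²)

a³

Quotient: a³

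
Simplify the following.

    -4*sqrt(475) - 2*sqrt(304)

4*sqrt(475) = 20*sqrt(19); 2*sqrt(304) = 8*sqrt(19)
Combine: (-20 - 8)·sqrt(19) = -28*sqrt(19)

-28*sqrt(19)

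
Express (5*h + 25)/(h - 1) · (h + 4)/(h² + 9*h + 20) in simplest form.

Factor: 5*h + 25 = 5·(h + 5);  h² + 9*h + 20 = (h + 4)·(h + 5)
Cancel the common factors (h + 4), (h + 5).

5/(h - 1)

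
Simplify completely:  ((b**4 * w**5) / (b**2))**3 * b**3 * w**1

Inside the bracket: b**2 * w**5
Raise to the power 3: b**6 * w**15
Multiply by b**3 * w**1: add exponents.

b**9*w**16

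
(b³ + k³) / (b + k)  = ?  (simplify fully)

b² - b*k + k²

Factor as (a+b)(a^2-ab+b^2) with a=k, b=b.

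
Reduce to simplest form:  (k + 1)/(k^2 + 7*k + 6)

Factor: k^2 + 7*k + 6 = (k + 6)*(k + 1)
Cancel the common factor (k + 1).

1/(k + 6)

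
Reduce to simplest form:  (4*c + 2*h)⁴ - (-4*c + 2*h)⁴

256*c*h*(4*c² + h²)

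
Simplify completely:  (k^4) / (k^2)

Quotient: k^2

k^2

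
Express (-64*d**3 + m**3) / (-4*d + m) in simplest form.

16*d**2 + 4*d*m + m**2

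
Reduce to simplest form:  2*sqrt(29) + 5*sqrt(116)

2*sqrt(29) = 2*sqrt(29); 5*sqrt(116) = 10*sqrt(29)
Combine: (2 + 10)·sqrt(29) = 12*sqrt(29)

12*sqrt(29)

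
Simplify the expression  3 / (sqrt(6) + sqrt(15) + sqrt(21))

(-sqrt(210) + 2*sqrt(15) + 5*sqrt(6))/20

Group as (sqrt(6) + sqrt(21)) + sqrt(15); multiply by (sqrt(6) + sqrt(21)) - sqrt(15), then rationalise the remaining surd.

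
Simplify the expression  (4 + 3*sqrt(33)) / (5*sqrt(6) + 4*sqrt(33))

Multiply numerator and denominator by -5*sqrt(6) + 4*sqrt(33).
Denominator becomes 378; numerator becomes -45*sqrt(22) - 20*sqrt(6) + 16*sqrt(33) + 396.

(-45*sqrt(22) - 20*sqrt(6) + 16*sqrt(33) + 396)/378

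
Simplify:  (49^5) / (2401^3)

7^(-2)

49^5 = 7^10; 2401^3 = 7^12
Combine exponents: 7^(-2)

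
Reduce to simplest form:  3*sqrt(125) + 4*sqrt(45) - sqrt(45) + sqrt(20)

3*sqrt(125) = 15*sqrt(5); 4*sqrt(45) = 12*sqrt(5); sqrt(45) = 3*sqrt(5); sqrt(20) = 2*sqrt(5)
Combine: (15 + 12 - 3 + 2)·sqrt(5) = 26*sqrt(5)

26*sqrt(5)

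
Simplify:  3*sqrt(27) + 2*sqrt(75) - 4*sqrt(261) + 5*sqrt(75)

-12*sqrt(29) + 44*sqrt(3)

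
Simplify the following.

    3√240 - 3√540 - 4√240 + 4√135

-10*√15

3√240 = 12*√15; 3√540 = 18*√15; 4√240 = 16*√15; 4√135 = 12*√15
Combine: (12 - 18 - 16 + 12)·√15 = -10*√15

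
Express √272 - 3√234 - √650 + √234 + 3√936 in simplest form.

4*√17 + 7*√26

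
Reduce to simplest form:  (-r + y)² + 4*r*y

(r + y)²

After expansion: r² + 2*r*y + y² — a perfect-square trinomial.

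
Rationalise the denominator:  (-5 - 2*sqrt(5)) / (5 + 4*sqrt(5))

(-2*sqrt(5) - 3)/11

Multiply numerator and denominator by -4*sqrt(5) + 5.
Denominator becomes -55; numerator becomes 15 + 10*sqrt(5).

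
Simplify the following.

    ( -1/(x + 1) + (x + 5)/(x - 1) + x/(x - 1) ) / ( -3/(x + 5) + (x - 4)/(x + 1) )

(2*x³ + 16*x² + 36*x + 30)/(x³ - 3*x² - 21*x + 23)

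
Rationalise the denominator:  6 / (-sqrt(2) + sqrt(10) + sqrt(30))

Group as (sqrt(10) + sqrt(30)) - sqrt(2); multiply by (sqrt(10) + sqrt(30)) + sqrt(2), then rationalise the remaining surd.

(-33*sqrt(10) - 30*sqrt(6) + 57*sqrt(2) + 27*sqrt(30))/61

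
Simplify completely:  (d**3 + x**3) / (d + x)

d**2 - d*x + x**2

Apply the sum-of-cubes factorisation and cancel (d + x).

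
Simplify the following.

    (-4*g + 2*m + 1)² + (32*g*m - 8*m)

(4*g + 2*m - 1)²

Expanding gives 16*g² + 16*g*m - 8*g + 4*m² - 4*m + 1, a perfect square.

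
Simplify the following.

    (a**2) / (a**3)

Quotient: (a**-1)

1/a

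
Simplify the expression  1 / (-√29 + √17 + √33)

Group as (√17 + √33) - √29; multiply by (√17 + √33) + √29, then rationalise the remaining surd.

(-21*√29 + 13*√33 + 45*√17 + 2*√16269)/1803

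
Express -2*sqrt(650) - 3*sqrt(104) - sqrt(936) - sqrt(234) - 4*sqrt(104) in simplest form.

-33*sqrt(26)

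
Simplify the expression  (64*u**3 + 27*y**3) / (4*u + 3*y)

Factor as (a+b)(a**2-ab+b**2) with a=(3*y), b=(4*u).

16*u**2 - 12*u*y + 9*y**2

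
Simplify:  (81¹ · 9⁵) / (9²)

81¹ = 3^4; 9⁵ = 3^10; 9² = 3^4
Combine exponents: 3^10

3^10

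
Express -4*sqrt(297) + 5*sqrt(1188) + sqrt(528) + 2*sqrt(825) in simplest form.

32*sqrt(33)

4*sqrt(297) = 12*sqrt(33); 5*sqrt(1188) = 30*sqrt(33); sqrt(528) = 4*sqrt(33); 2*sqrt(825) = 10*sqrt(33)
Combine: (-12 + 30 + 4 + 10)·sqrt(33) = 32*sqrt(33)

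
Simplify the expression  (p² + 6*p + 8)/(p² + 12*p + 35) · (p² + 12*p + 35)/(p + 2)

Factor: p² + 6*p + 8 = (p + 4)·(p + 2);  p² + 12*p + 35 = (p + 7)·(p + 5);  p² + 12*p + 35 = (p + 5)·(p + 7)
Cancel the common factors (p + 2), (p + 7), (p + 5).

p + 4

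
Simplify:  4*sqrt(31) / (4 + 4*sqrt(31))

(-sqrt(31) + 31)/30

Multiply numerator and denominator by -4*sqrt(31) + 4.
Denominator becomes -480; numerator becomes -496 + 16*sqrt(31).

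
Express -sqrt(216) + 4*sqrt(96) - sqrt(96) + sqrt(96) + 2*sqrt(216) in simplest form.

22*sqrt(6)

sqrt(216) = 6*sqrt(6); 4*sqrt(96) = 16*sqrt(6); sqrt(96) = 4*sqrt(6); sqrt(96) = 4*sqrt(6); 2*sqrt(216) = 12*sqrt(6)
Combine: (-6 + 16 - 4 + 4 + 12)·sqrt(6) = 22*sqrt(6)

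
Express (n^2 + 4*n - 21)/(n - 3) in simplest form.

Factor: n^2 + 4*n - 21 = (n - 3)*(n + 7)
Cancel the common factor (n - 3).

n + 7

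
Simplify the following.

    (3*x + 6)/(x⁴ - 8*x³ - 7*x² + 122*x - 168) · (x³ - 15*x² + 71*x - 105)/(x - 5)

Factor: 3*x + 6 = 3·(x + 2);  x⁴ - 8*x³ - 7*x² + 122*x - 168 = (x + 4)·(x - 3)·(x - 2)·(x - 7);  x³ - 15*x² + 71*x - 105 = (x - 5)·(x - 3)·(x - 7)
Cancel the common factors (x - 5), (x - 3), (x - 7).

(3*x + 6)/(x² + 2*x - 8)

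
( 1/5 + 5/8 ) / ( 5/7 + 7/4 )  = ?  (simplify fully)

77/230

Numerator: 1/5 + 5/8 = 33/40
Denominator: 5/7 + 7/4 = 69/28
Divide: (33/40) · (28/69) = 77/230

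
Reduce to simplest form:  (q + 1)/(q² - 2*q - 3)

Factor: q² - 2*q - 3 = (q - 3)·(q + 1)
Cancel the common factor (q + 1).

1/(q - 3)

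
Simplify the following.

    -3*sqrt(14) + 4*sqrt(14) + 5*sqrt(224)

21*sqrt(14)

3*sqrt(14) = 3*sqrt(14); 4*sqrt(14) = 4*sqrt(14); 5*sqrt(224) = 20*sqrt(14)
Combine: (-3 + 4 + 20)·sqrt(14) = 21*sqrt(14)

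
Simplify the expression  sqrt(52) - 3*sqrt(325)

-13*sqrt(13)

sqrt(52) = 2*sqrt(13); 3*sqrt(325) = 15*sqrt(13)
Combine: (2 - 15)·sqrt(13) = -13*sqrt(13)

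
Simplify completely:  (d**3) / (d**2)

d

Quotient: d**1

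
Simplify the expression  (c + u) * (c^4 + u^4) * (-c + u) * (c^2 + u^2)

Telescope via difference of squares: (u+c)(u-c) = -c^2 + u^2, then repeat with the next factor.

-c^8 + u^8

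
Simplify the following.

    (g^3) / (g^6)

g^(-3)

Quotient: (g^-3)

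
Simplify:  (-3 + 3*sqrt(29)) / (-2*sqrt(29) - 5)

(-27 + 3*sqrt(29))/13

Multiply numerator and denominator by -5 + 2*sqrt(29).
Denominator becomes -91; numerator becomes -21*sqrt(29) + 189.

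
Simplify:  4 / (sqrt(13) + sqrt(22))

Multiply numerator and denominator by -sqrt(22) + sqrt(13).
Denominator becomes -9; numerator becomes -4*sqrt(22) + 4*sqrt(13).

(-4*sqrt(13) + 4*sqrt(22))/9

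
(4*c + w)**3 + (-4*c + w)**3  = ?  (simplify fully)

Write as f(w,(4*c)) + f(w,-(4*c)) and expand.

2*w*(48*c**2 + w**2)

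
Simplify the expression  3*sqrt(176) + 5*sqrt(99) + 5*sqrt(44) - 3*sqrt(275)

3*sqrt(176) = 12*sqrt(11); 5*sqrt(99) = 15*sqrt(11); 5*sqrt(44) = 10*sqrt(11); 3*sqrt(275) = 15*sqrt(11)
Combine: (12 + 15 + 10 - 15)·sqrt(11) = 22*sqrt(11)

22*sqrt(11)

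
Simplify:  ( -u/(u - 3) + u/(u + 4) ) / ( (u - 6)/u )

Numerator: -u/(u - 3) + u/(u + 4) = -7*u/(u² + u - 12)
Denominator: (u - 6)/u = (u - 6)/u
Divide: (-7*u/(u² + u - 12)) · (u/(u - 6)) = -7*u²/(u³ - 5*u² - 18*u + 72)

-7*u²/(u³ - 5*u² - 18*u + 72)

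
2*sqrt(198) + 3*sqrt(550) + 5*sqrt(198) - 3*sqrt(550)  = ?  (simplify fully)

2*sqrt(198) = 6*sqrt(22); 3*sqrt(550) = 15*sqrt(22); 5*sqrt(198) = 15*sqrt(22); 3*sqrt(550) = 15*sqrt(22)
Combine: (6 + 15 + 15 - 15)·sqrt(22) = 21*sqrt(22)

21*sqrt(22)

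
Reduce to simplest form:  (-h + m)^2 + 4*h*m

(h + m)^2

Expanding gives h^2 + 2*h*m + m^2, a perfect square.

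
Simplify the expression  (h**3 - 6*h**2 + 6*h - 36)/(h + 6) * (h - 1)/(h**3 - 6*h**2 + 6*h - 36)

Factor: h**3 - 6*h**2 + 6*h - 36 = (h - 6)*(h**2 + 6);  h**3 - 6*h**2 + 6*h - 36 = (h**2 + 6)*(h - 6)
Cancel the common factors (h**2 + 6), (h - 6).

(h - 1)/(h + 6)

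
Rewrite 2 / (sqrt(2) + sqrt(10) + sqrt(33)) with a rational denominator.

(-50*sqrt(10) - 82*sqrt(2) + 8*sqrt(165) + 42*sqrt(33))/361

Group as (sqrt(2) + sqrt(33)) + sqrt(10); multiply by (sqrt(2) + sqrt(33)) - sqrt(10), then rationalise the remaining surd.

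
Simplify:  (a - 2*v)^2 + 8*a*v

Expand the square and combine the 8*a*v term.

(a + 2*v)^2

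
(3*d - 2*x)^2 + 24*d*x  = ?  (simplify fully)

After expansion: 9*d^2 + 12*d*x + 4*x^2 — a perfect-square trinomial.

(3*d + 2*x)^2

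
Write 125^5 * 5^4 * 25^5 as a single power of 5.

5^29

125^5 = 5^15; 5^4 = 5^4; 25^5 = 5^10
Combine exponents: 5^29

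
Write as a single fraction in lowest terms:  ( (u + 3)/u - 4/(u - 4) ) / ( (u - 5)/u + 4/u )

Numerator: (u + 3)/u - 4/(u - 4) = (u² - 5*u - 12)/(u² - 4*u)
Denominator: (u - 5)/u + 4/u = (u - 1)/u
Divide: ((u² - 5*u - 12)/(u² - 4*u)) · (u/(u - 1)) = (u² - 5*u - 12)/(u² - 5*u + 4)

(u² - 5*u - 12)/(u² - 5*u + 4)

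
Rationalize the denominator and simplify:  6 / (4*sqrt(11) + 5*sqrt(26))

(-4*sqrt(11) + 5*sqrt(26))/79

Multiply numerator and denominator by -4*sqrt(11) + 5*sqrt(26).
Denominator becomes 474; numerator becomes -24*sqrt(11) + 30*sqrt(26).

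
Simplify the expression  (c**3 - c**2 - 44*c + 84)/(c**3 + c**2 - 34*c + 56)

Factor: c**3 - c**2 - 44*c + 84 = (c - 2)*(c - 6)*(c + 7);  c**3 + c**2 - 34*c + 56 = (c - 4)*(c + 7)*(c - 2)
Cancel the common factors (c + 7), (c - 2).

(c - 6)/(c - 4)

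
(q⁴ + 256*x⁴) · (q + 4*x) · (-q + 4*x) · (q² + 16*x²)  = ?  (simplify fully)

-q⁸ + 65536*x⁸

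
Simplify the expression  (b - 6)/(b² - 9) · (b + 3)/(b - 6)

1/(b - 3)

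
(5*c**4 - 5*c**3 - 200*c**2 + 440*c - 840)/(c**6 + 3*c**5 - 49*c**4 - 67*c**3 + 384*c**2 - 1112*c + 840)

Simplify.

Factor: 5*c**4 - 5*c**3 - 200*c**2 + 440*c - 840 = 5*(c + 7)*(c**2 - 2*c + 4)*(c - 6);  c**6 + 3*c**5 - 49*c**4 - 67*c**3 + 384*c**2 - 1112*c + 840 = (c - 6)*(c - 1)*(c + 5)*(c + 7)*(c**2 - 2*c + 4)
Cancel the common factors (c**2 - 2*c + 4), (c - 6), (c + 7).

5/(c**2 + 4*c - 5)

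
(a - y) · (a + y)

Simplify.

a² - y²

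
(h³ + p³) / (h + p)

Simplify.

h² - h*p + p²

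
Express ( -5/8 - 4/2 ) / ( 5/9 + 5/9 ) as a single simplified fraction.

-189/80

Numerator: -5/8 - 4/2 = -21/8
Denominator: 5/9 + 5/9 = 10/9
Divide: (-21/8) · (9/10) = -189/80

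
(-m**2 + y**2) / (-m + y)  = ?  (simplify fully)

m + y

Factor y**2 - m**2 and cancel (-m + y).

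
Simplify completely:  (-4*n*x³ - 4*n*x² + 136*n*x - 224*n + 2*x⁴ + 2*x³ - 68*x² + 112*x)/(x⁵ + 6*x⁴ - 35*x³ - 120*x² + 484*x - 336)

Factor: -4*n*x³ - 4*n*x² + 136*n*x - 224*n + 2*x⁴ + 2*x³ - 68*x² + 112*x = 2·(-2*n + x)·(x - 2)·(x + 7)·(x - 4);  x⁵ + 6*x⁴ - 35*x³ - 120*x² + 484*x - 336 = (x - 2)·(x - 4)·(x + 7)·(x - 1)·(x + 6)
Cancel the common factors (x + 7), (x - 4), (x - 2).

(-4*n + 2*x)/(x² + 5*x - 6)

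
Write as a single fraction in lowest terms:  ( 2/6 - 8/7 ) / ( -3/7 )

17/9

Numerator: 2/6 - 8/7 = -17/21
Denominator: -3/7 = -3/7
Divide: (-17/21) · (-7/3) = 17/9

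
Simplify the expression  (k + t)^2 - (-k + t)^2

4*k*t

Write as f(t,k) - f(t,-k) and expand.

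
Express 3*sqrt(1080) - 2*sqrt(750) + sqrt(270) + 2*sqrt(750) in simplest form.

3*sqrt(1080) = 18*sqrt(30); 2*sqrt(750) = 10*sqrt(30); sqrt(270) = 3*sqrt(30); 2*sqrt(750) = 10*sqrt(30)
Combine: (18 - 10 + 3 + 10)·sqrt(30) = 21*sqrt(30)

21*sqrt(30)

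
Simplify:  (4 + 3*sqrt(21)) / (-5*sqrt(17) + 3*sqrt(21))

Multiply numerator and denominator by 3*sqrt(21) + 5*sqrt(17).
Denominator becomes -236; numerator becomes 12*sqrt(21) + 20*sqrt(17) + 189 + 15*sqrt(357).

(-15*sqrt(357) - 189 - 20*sqrt(17) - 12*sqrt(21))/236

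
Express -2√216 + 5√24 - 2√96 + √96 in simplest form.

2√216 = 12*√6; 5√24 = 10*√6; 2√96 = 8*√6; √96 = 4*√6
Combine: (-12 + 10 - 8 + 4)·√6 = -6*√6

-6*√6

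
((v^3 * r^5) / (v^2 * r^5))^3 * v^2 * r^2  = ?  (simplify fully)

Inside the bracket: v^1
Raise to the power 3: v^3
Multiply by v^2 * r^2: add exponents.

r^2*v^5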